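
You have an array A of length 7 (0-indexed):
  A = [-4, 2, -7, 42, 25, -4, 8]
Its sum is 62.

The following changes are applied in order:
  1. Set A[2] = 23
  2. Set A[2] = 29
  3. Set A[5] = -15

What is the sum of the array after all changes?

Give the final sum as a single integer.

Answer: 87

Derivation:
Initial sum: 62
Change 1: A[2] -7 -> 23, delta = 30, sum = 92
Change 2: A[2] 23 -> 29, delta = 6, sum = 98
Change 3: A[5] -4 -> -15, delta = -11, sum = 87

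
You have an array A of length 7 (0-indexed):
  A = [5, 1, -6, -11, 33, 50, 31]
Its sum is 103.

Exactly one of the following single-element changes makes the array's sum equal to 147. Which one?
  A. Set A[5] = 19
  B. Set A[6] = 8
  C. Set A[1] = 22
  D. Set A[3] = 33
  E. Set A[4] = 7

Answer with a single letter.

Option A: A[5] 50->19, delta=-31, new_sum=103+(-31)=72
Option B: A[6] 31->8, delta=-23, new_sum=103+(-23)=80
Option C: A[1] 1->22, delta=21, new_sum=103+(21)=124
Option D: A[3] -11->33, delta=44, new_sum=103+(44)=147 <-- matches target
Option E: A[4] 33->7, delta=-26, new_sum=103+(-26)=77

Answer: D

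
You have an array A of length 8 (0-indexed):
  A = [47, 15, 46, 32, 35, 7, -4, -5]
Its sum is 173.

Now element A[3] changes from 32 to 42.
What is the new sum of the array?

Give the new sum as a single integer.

Old value at index 3: 32
New value at index 3: 42
Delta = 42 - 32 = 10
New sum = old_sum + delta = 173 + (10) = 183

Answer: 183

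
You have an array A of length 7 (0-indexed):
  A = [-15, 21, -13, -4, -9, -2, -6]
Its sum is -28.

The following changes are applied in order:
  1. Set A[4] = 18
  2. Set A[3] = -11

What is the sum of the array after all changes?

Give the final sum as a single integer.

Initial sum: -28
Change 1: A[4] -9 -> 18, delta = 27, sum = -1
Change 2: A[3] -4 -> -11, delta = -7, sum = -8

Answer: -8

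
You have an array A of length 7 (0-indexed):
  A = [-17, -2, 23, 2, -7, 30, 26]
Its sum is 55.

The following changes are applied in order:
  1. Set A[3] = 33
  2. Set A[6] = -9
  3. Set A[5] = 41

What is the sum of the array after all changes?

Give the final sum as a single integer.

Initial sum: 55
Change 1: A[3] 2 -> 33, delta = 31, sum = 86
Change 2: A[6] 26 -> -9, delta = -35, sum = 51
Change 3: A[5] 30 -> 41, delta = 11, sum = 62

Answer: 62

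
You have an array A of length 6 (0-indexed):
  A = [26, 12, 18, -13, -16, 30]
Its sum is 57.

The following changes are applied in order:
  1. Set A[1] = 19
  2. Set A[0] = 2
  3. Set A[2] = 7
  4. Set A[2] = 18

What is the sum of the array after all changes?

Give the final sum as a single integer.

Answer: 40

Derivation:
Initial sum: 57
Change 1: A[1] 12 -> 19, delta = 7, sum = 64
Change 2: A[0] 26 -> 2, delta = -24, sum = 40
Change 3: A[2] 18 -> 7, delta = -11, sum = 29
Change 4: A[2] 7 -> 18, delta = 11, sum = 40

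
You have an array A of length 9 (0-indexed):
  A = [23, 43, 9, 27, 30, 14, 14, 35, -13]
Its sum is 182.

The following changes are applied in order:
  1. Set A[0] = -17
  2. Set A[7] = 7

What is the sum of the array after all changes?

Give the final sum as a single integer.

Initial sum: 182
Change 1: A[0] 23 -> -17, delta = -40, sum = 142
Change 2: A[7] 35 -> 7, delta = -28, sum = 114

Answer: 114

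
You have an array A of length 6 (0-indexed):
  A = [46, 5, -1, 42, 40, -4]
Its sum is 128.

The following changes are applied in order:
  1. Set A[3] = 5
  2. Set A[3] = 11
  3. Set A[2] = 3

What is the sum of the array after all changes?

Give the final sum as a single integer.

Answer: 101

Derivation:
Initial sum: 128
Change 1: A[3] 42 -> 5, delta = -37, sum = 91
Change 2: A[3] 5 -> 11, delta = 6, sum = 97
Change 3: A[2] -1 -> 3, delta = 4, sum = 101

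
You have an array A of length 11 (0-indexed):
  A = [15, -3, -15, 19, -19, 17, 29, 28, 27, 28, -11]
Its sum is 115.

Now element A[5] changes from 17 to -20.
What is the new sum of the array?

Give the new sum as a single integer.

Answer: 78

Derivation:
Old value at index 5: 17
New value at index 5: -20
Delta = -20 - 17 = -37
New sum = old_sum + delta = 115 + (-37) = 78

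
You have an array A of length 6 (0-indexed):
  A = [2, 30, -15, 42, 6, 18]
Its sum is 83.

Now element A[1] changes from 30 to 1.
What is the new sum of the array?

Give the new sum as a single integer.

Old value at index 1: 30
New value at index 1: 1
Delta = 1 - 30 = -29
New sum = old_sum + delta = 83 + (-29) = 54

Answer: 54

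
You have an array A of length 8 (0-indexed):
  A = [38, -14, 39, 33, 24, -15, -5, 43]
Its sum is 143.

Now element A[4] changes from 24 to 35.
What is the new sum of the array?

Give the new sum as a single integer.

Old value at index 4: 24
New value at index 4: 35
Delta = 35 - 24 = 11
New sum = old_sum + delta = 143 + (11) = 154

Answer: 154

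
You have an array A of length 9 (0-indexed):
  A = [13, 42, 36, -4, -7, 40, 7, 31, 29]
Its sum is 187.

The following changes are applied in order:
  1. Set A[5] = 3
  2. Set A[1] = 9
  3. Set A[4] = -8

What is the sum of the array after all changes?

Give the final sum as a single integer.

Answer: 116

Derivation:
Initial sum: 187
Change 1: A[5] 40 -> 3, delta = -37, sum = 150
Change 2: A[1] 42 -> 9, delta = -33, sum = 117
Change 3: A[4] -7 -> -8, delta = -1, sum = 116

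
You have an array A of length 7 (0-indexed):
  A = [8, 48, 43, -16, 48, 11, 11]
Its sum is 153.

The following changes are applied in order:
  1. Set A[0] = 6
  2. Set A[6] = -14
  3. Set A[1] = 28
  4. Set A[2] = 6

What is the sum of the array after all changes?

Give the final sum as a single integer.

Initial sum: 153
Change 1: A[0] 8 -> 6, delta = -2, sum = 151
Change 2: A[6] 11 -> -14, delta = -25, sum = 126
Change 3: A[1] 48 -> 28, delta = -20, sum = 106
Change 4: A[2] 43 -> 6, delta = -37, sum = 69

Answer: 69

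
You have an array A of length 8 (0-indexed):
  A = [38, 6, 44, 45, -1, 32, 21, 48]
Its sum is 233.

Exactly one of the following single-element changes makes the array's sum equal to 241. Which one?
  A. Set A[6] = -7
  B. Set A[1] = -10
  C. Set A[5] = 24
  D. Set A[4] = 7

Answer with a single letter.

Option A: A[6] 21->-7, delta=-28, new_sum=233+(-28)=205
Option B: A[1] 6->-10, delta=-16, new_sum=233+(-16)=217
Option C: A[5] 32->24, delta=-8, new_sum=233+(-8)=225
Option D: A[4] -1->7, delta=8, new_sum=233+(8)=241 <-- matches target

Answer: D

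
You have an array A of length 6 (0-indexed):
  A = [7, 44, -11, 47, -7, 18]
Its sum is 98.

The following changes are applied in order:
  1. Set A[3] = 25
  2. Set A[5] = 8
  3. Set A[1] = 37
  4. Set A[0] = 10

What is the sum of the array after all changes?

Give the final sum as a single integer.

Answer: 62

Derivation:
Initial sum: 98
Change 1: A[3] 47 -> 25, delta = -22, sum = 76
Change 2: A[5] 18 -> 8, delta = -10, sum = 66
Change 3: A[1] 44 -> 37, delta = -7, sum = 59
Change 4: A[0] 7 -> 10, delta = 3, sum = 62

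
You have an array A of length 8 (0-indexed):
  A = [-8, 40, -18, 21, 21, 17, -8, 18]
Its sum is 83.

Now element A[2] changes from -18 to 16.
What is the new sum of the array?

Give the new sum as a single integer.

Answer: 117

Derivation:
Old value at index 2: -18
New value at index 2: 16
Delta = 16 - -18 = 34
New sum = old_sum + delta = 83 + (34) = 117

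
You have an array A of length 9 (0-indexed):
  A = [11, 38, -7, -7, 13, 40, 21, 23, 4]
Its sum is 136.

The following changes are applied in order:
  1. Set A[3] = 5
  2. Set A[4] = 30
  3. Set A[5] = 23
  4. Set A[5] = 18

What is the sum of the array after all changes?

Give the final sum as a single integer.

Initial sum: 136
Change 1: A[3] -7 -> 5, delta = 12, sum = 148
Change 2: A[4] 13 -> 30, delta = 17, sum = 165
Change 3: A[5] 40 -> 23, delta = -17, sum = 148
Change 4: A[5] 23 -> 18, delta = -5, sum = 143

Answer: 143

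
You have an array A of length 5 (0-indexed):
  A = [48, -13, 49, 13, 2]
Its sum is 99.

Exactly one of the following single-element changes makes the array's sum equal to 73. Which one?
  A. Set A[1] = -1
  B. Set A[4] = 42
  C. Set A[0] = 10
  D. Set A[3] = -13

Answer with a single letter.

Answer: D

Derivation:
Option A: A[1] -13->-1, delta=12, new_sum=99+(12)=111
Option B: A[4] 2->42, delta=40, new_sum=99+(40)=139
Option C: A[0] 48->10, delta=-38, new_sum=99+(-38)=61
Option D: A[3] 13->-13, delta=-26, new_sum=99+(-26)=73 <-- matches target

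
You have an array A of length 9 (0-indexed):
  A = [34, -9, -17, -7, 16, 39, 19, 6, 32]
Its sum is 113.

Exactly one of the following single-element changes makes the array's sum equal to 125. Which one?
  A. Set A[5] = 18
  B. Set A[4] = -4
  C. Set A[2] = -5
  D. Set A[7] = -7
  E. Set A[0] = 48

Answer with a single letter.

Option A: A[5] 39->18, delta=-21, new_sum=113+(-21)=92
Option B: A[4] 16->-4, delta=-20, new_sum=113+(-20)=93
Option C: A[2] -17->-5, delta=12, new_sum=113+(12)=125 <-- matches target
Option D: A[7] 6->-7, delta=-13, new_sum=113+(-13)=100
Option E: A[0] 34->48, delta=14, new_sum=113+(14)=127

Answer: C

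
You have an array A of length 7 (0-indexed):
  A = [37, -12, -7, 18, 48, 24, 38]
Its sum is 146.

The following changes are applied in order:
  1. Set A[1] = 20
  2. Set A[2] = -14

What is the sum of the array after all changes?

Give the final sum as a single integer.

Initial sum: 146
Change 1: A[1] -12 -> 20, delta = 32, sum = 178
Change 2: A[2] -7 -> -14, delta = -7, sum = 171

Answer: 171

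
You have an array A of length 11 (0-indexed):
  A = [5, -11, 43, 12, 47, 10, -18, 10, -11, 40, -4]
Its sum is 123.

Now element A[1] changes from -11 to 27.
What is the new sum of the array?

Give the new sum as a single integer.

Answer: 161

Derivation:
Old value at index 1: -11
New value at index 1: 27
Delta = 27 - -11 = 38
New sum = old_sum + delta = 123 + (38) = 161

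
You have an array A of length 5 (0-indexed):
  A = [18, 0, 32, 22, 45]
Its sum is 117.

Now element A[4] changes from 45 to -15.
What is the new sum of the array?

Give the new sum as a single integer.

Old value at index 4: 45
New value at index 4: -15
Delta = -15 - 45 = -60
New sum = old_sum + delta = 117 + (-60) = 57

Answer: 57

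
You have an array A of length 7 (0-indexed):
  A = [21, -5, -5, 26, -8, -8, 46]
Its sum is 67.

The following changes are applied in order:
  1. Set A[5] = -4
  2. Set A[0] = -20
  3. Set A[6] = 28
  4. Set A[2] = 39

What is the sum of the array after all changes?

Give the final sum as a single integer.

Answer: 56

Derivation:
Initial sum: 67
Change 1: A[5] -8 -> -4, delta = 4, sum = 71
Change 2: A[0] 21 -> -20, delta = -41, sum = 30
Change 3: A[6] 46 -> 28, delta = -18, sum = 12
Change 4: A[2] -5 -> 39, delta = 44, sum = 56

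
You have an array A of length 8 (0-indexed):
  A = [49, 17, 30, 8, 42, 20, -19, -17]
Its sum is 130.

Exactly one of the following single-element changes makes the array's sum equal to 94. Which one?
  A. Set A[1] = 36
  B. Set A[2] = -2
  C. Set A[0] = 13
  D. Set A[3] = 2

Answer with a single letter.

Option A: A[1] 17->36, delta=19, new_sum=130+(19)=149
Option B: A[2] 30->-2, delta=-32, new_sum=130+(-32)=98
Option C: A[0] 49->13, delta=-36, new_sum=130+(-36)=94 <-- matches target
Option D: A[3] 8->2, delta=-6, new_sum=130+(-6)=124

Answer: C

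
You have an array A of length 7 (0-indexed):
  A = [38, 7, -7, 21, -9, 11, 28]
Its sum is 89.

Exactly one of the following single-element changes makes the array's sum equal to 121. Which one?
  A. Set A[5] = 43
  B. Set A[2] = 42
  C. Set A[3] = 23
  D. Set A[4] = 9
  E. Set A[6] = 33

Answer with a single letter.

Option A: A[5] 11->43, delta=32, new_sum=89+(32)=121 <-- matches target
Option B: A[2] -7->42, delta=49, new_sum=89+(49)=138
Option C: A[3] 21->23, delta=2, new_sum=89+(2)=91
Option D: A[4] -9->9, delta=18, new_sum=89+(18)=107
Option E: A[6] 28->33, delta=5, new_sum=89+(5)=94

Answer: A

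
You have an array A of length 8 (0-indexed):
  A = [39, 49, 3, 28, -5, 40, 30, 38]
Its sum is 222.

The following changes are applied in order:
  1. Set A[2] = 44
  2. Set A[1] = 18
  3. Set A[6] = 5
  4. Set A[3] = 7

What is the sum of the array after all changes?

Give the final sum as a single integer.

Answer: 186

Derivation:
Initial sum: 222
Change 1: A[2] 3 -> 44, delta = 41, sum = 263
Change 2: A[1] 49 -> 18, delta = -31, sum = 232
Change 3: A[6] 30 -> 5, delta = -25, sum = 207
Change 4: A[3] 28 -> 7, delta = -21, sum = 186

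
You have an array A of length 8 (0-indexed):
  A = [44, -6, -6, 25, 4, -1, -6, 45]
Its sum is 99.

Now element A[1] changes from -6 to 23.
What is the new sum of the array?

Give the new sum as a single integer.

Old value at index 1: -6
New value at index 1: 23
Delta = 23 - -6 = 29
New sum = old_sum + delta = 99 + (29) = 128

Answer: 128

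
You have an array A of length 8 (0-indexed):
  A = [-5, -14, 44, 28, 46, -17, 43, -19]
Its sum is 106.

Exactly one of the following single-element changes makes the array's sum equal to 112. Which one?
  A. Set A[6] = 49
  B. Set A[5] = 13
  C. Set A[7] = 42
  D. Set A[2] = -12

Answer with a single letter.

Answer: A

Derivation:
Option A: A[6] 43->49, delta=6, new_sum=106+(6)=112 <-- matches target
Option B: A[5] -17->13, delta=30, new_sum=106+(30)=136
Option C: A[7] -19->42, delta=61, new_sum=106+(61)=167
Option D: A[2] 44->-12, delta=-56, new_sum=106+(-56)=50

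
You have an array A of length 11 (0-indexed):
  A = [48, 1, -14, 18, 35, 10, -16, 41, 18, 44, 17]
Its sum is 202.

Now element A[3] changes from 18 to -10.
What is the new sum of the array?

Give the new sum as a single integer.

Answer: 174

Derivation:
Old value at index 3: 18
New value at index 3: -10
Delta = -10 - 18 = -28
New sum = old_sum + delta = 202 + (-28) = 174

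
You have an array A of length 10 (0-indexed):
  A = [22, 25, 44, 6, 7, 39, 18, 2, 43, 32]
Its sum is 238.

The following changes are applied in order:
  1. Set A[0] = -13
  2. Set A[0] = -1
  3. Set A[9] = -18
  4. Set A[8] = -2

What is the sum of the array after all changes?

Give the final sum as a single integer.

Initial sum: 238
Change 1: A[0] 22 -> -13, delta = -35, sum = 203
Change 2: A[0] -13 -> -1, delta = 12, sum = 215
Change 3: A[9] 32 -> -18, delta = -50, sum = 165
Change 4: A[8] 43 -> -2, delta = -45, sum = 120

Answer: 120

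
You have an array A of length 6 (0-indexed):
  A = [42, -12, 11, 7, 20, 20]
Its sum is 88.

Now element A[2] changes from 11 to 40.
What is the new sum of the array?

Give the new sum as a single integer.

Old value at index 2: 11
New value at index 2: 40
Delta = 40 - 11 = 29
New sum = old_sum + delta = 88 + (29) = 117

Answer: 117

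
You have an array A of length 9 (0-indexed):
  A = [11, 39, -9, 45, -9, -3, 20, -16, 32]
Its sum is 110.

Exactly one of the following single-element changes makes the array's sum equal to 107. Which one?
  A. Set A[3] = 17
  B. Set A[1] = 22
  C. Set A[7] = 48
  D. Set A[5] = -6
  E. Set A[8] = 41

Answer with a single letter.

Answer: D

Derivation:
Option A: A[3] 45->17, delta=-28, new_sum=110+(-28)=82
Option B: A[1] 39->22, delta=-17, new_sum=110+(-17)=93
Option C: A[7] -16->48, delta=64, new_sum=110+(64)=174
Option D: A[5] -3->-6, delta=-3, new_sum=110+(-3)=107 <-- matches target
Option E: A[8] 32->41, delta=9, new_sum=110+(9)=119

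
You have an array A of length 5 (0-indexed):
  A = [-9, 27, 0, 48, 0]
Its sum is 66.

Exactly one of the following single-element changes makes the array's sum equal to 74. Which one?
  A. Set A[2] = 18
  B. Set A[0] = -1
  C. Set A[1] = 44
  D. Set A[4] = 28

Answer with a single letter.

Option A: A[2] 0->18, delta=18, new_sum=66+(18)=84
Option B: A[0] -9->-1, delta=8, new_sum=66+(8)=74 <-- matches target
Option C: A[1] 27->44, delta=17, new_sum=66+(17)=83
Option D: A[4] 0->28, delta=28, new_sum=66+(28)=94

Answer: B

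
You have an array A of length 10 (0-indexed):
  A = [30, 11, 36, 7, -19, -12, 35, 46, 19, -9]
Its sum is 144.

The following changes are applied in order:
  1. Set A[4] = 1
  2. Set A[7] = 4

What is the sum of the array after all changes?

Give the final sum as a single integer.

Answer: 122

Derivation:
Initial sum: 144
Change 1: A[4] -19 -> 1, delta = 20, sum = 164
Change 2: A[7] 46 -> 4, delta = -42, sum = 122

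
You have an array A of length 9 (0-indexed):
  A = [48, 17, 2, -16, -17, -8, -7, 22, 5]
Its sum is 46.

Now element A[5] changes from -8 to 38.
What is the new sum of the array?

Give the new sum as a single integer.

Answer: 92

Derivation:
Old value at index 5: -8
New value at index 5: 38
Delta = 38 - -8 = 46
New sum = old_sum + delta = 46 + (46) = 92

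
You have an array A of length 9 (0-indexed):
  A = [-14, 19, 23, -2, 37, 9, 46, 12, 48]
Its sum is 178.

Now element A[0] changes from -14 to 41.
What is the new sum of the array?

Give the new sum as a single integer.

Answer: 233

Derivation:
Old value at index 0: -14
New value at index 0: 41
Delta = 41 - -14 = 55
New sum = old_sum + delta = 178 + (55) = 233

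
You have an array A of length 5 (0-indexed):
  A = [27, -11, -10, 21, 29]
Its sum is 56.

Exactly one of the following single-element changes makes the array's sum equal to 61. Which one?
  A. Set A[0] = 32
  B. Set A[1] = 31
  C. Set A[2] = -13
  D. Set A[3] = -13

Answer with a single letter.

Option A: A[0] 27->32, delta=5, new_sum=56+(5)=61 <-- matches target
Option B: A[1] -11->31, delta=42, new_sum=56+(42)=98
Option C: A[2] -10->-13, delta=-3, new_sum=56+(-3)=53
Option D: A[3] 21->-13, delta=-34, new_sum=56+(-34)=22

Answer: A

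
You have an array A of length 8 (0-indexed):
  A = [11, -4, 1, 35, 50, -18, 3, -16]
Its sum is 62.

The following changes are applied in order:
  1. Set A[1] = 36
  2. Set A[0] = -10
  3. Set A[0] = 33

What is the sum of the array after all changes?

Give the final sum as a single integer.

Initial sum: 62
Change 1: A[1] -4 -> 36, delta = 40, sum = 102
Change 2: A[0] 11 -> -10, delta = -21, sum = 81
Change 3: A[0] -10 -> 33, delta = 43, sum = 124

Answer: 124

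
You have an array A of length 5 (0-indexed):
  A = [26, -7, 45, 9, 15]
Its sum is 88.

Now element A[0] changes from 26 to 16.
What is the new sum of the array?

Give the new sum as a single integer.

Answer: 78

Derivation:
Old value at index 0: 26
New value at index 0: 16
Delta = 16 - 26 = -10
New sum = old_sum + delta = 88 + (-10) = 78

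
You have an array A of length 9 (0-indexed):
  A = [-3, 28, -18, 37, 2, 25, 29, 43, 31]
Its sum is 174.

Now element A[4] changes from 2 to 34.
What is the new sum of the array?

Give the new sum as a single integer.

Old value at index 4: 2
New value at index 4: 34
Delta = 34 - 2 = 32
New sum = old_sum + delta = 174 + (32) = 206

Answer: 206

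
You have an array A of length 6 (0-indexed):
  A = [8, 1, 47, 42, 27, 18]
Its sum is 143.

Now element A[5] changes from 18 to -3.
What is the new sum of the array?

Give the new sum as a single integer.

Answer: 122

Derivation:
Old value at index 5: 18
New value at index 5: -3
Delta = -3 - 18 = -21
New sum = old_sum + delta = 143 + (-21) = 122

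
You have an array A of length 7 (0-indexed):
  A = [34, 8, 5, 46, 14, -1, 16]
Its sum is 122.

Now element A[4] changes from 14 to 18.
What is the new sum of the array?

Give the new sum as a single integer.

Old value at index 4: 14
New value at index 4: 18
Delta = 18 - 14 = 4
New sum = old_sum + delta = 122 + (4) = 126

Answer: 126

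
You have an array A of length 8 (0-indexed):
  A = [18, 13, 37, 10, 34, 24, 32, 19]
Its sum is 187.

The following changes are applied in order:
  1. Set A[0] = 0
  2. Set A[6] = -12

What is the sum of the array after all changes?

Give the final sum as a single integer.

Initial sum: 187
Change 1: A[0] 18 -> 0, delta = -18, sum = 169
Change 2: A[6] 32 -> -12, delta = -44, sum = 125

Answer: 125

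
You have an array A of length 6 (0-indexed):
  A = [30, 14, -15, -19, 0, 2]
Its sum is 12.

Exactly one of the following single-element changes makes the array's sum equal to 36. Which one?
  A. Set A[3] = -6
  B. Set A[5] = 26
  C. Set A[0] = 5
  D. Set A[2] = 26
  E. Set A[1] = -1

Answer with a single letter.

Answer: B

Derivation:
Option A: A[3] -19->-6, delta=13, new_sum=12+(13)=25
Option B: A[5] 2->26, delta=24, new_sum=12+(24)=36 <-- matches target
Option C: A[0] 30->5, delta=-25, new_sum=12+(-25)=-13
Option D: A[2] -15->26, delta=41, new_sum=12+(41)=53
Option E: A[1] 14->-1, delta=-15, new_sum=12+(-15)=-3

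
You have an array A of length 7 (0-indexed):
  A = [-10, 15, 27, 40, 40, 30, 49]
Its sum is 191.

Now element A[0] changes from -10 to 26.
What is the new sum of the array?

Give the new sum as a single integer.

Answer: 227

Derivation:
Old value at index 0: -10
New value at index 0: 26
Delta = 26 - -10 = 36
New sum = old_sum + delta = 191 + (36) = 227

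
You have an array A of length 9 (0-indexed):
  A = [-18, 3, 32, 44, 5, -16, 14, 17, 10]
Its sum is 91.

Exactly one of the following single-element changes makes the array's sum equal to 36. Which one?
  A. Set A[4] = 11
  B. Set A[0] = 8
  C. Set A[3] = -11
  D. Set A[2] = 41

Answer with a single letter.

Answer: C

Derivation:
Option A: A[4] 5->11, delta=6, new_sum=91+(6)=97
Option B: A[0] -18->8, delta=26, new_sum=91+(26)=117
Option C: A[3] 44->-11, delta=-55, new_sum=91+(-55)=36 <-- matches target
Option D: A[2] 32->41, delta=9, new_sum=91+(9)=100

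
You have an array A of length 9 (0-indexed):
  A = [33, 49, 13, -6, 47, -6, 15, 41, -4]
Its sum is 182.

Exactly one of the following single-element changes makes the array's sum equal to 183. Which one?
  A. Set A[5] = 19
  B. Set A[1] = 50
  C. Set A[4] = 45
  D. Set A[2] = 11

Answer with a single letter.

Answer: B

Derivation:
Option A: A[5] -6->19, delta=25, new_sum=182+(25)=207
Option B: A[1] 49->50, delta=1, new_sum=182+(1)=183 <-- matches target
Option C: A[4] 47->45, delta=-2, new_sum=182+(-2)=180
Option D: A[2] 13->11, delta=-2, new_sum=182+(-2)=180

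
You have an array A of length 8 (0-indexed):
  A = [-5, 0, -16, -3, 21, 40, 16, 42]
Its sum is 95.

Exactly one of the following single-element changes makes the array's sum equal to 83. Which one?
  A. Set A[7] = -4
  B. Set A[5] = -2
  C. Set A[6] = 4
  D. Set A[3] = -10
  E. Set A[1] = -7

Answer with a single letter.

Answer: C

Derivation:
Option A: A[7] 42->-4, delta=-46, new_sum=95+(-46)=49
Option B: A[5] 40->-2, delta=-42, new_sum=95+(-42)=53
Option C: A[6] 16->4, delta=-12, new_sum=95+(-12)=83 <-- matches target
Option D: A[3] -3->-10, delta=-7, new_sum=95+(-7)=88
Option E: A[1] 0->-7, delta=-7, new_sum=95+(-7)=88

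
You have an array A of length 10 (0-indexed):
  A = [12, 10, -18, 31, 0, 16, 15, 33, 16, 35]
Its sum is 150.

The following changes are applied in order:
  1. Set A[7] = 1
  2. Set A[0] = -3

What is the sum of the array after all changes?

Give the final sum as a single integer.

Initial sum: 150
Change 1: A[7] 33 -> 1, delta = -32, sum = 118
Change 2: A[0] 12 -> -3, delta = -15, sum = 103

Answer: 103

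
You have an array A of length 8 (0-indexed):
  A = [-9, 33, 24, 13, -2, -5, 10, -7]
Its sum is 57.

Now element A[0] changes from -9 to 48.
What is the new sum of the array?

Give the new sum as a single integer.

Answer: 114

Derivation:
Old value at index 0: -9
New value at index 0: 48
Delta = 48 - -9 = 57
New sum = old_sum + delta = 57 + (57) = 114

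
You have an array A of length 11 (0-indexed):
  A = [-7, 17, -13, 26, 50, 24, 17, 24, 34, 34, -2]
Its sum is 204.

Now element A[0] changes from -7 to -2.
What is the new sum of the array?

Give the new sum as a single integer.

Answer: 209

Derivation:
Old value at index 0: -7
New value at index 0: -2
Delta = -2 - -7 = 5
New sum = old_sum + delta = 204 + (5) = 209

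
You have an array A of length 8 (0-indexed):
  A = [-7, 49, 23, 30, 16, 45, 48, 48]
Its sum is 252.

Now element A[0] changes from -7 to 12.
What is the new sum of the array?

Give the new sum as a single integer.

Old value at index 0: -7
New value at index 0: 12
Delta = 12 - -7 = 19
New sum = old_sum + delta = 252 + (19) = 271

Answer: 271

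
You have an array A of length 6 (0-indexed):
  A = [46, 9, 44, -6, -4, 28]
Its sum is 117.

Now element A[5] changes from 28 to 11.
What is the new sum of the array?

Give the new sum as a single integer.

Answer: 100

Derivation:
Old value at index 5: 28
New value at index 5: 11
Delta = 11 - 28 = -17
New sum = old_sum + delta = 117 + (-17) = 100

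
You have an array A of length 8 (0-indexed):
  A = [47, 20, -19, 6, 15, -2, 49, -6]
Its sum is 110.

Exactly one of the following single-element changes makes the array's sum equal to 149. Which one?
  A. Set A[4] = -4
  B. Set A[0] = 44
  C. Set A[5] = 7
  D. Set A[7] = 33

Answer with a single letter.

Option A: A[4] 15->-4, delta=-19, new_sum=110+(-19)=91
Option B: A[0] 47->44, delta=-3, new_sum=110+(-3)=107
Option C: A[5] -2->7, delta=9, new_sum=110+(9)=119
Option D: A[7] -6->33, delta=39, new_sum=110+(39)=149 <-- matches target

Answer: D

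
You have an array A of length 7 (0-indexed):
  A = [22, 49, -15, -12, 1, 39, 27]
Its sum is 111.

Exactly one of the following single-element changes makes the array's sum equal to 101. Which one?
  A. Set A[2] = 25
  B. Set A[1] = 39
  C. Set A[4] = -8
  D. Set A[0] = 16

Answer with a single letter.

Answer: B

Derivation:
Option A: A[2] -15->25, delta=40, new_sum=111+(40)=151
Option B: A[1] 49->39, delta=-10, new_sum=111+(-10)=101 <-- matches target
Option C: A[4] 1->-8, delta=-9, new_sum=111+(-9)=102
Option D: A[0] 22->16, delta=-6, new_sum=111+(-6)=105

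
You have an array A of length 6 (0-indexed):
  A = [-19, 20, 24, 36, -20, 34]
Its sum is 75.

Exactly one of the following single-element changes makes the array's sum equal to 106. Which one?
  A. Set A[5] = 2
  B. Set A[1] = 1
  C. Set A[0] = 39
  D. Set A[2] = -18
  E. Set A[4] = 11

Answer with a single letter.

Answer: E

Derivation:
Option A: A[5] 34->2, delta=-32, new_sum=75+(-32)=43
Option B: A[1] 20->1, delta=-19, new_sum=75+(-19)=56
Option C: A[0] -19->39, delta=58, new_sum=75+(58)=133
Option D: A[2] 24->-18, delta=-42, new_sum=75+(-42)=33
Option E: A[4] -20->11, delta=31, new_sum=75+(31)=106 <-- matches target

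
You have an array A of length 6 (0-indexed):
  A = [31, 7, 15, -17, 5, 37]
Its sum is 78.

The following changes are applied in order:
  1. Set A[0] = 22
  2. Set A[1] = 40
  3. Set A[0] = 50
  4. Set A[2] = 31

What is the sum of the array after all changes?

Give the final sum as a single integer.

Initial sum: 78
Change 1: A[0] 31 -> 22, delta = -9, sum = 69
Change 2: A[1] 7 -> 40, delta = 33, sum = 102
Change 3: A[0] 22 -> 50, delta = 28, sum = 130
Change 4: A[2] 15 -> 31, delta = 16, sum = 146

Answer: 146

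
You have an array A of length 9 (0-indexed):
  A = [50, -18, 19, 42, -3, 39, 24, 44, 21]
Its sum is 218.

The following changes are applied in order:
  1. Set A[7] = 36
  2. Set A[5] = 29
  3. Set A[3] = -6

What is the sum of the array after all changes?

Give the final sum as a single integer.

Answer: 152

Derivation:
Initial sum: 218
Change 1: A[7] 44 -> 36, delta = -8, sum = 210
Change 2: A[5] 39 -> 29, delta = -10, sum = 200
Change 3: A[3] 42 -> -6, delta = -48, sum = 152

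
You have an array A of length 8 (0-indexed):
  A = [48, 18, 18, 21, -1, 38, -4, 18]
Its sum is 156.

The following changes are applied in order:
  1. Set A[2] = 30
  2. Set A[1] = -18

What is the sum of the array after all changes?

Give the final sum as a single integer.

Answer: 132

Derivation:
Initial sum: 156
Change 1: A[2] 18 -> 30, delta = 12, sum = 168
Change 2: A[1] 18 -> -18, delta = -36, sum = 132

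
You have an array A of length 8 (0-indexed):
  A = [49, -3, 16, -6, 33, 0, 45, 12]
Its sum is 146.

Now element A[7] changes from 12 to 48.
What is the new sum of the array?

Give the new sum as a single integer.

Old value at index 7: 12
New value at index 7: 48
Delta = 48 - 12 = 36
New sum = old_sum + delta = 146 + (36) = 182

Answer: 182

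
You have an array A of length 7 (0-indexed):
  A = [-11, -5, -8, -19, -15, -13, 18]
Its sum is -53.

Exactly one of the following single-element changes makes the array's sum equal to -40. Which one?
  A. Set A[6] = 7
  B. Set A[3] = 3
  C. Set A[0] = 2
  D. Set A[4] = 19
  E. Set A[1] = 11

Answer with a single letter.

Answer: C

Derivation:
Option A: A[6] 18->7, delta=-11, new_sum=-53+(-11)=-64
Option B: A[3] -19->3, delta=22, new_sum=-53+(22)=-31
Option C: A[0] -11->2, delta=13, new_sum=-53+(13)=-40 <-- matches target
Option D: A[4] -15->19, delta=34, new_sum=-53+(34)=-19
Option E: A[1] -5->11, delta=16, new_sum=-53+(16)=-37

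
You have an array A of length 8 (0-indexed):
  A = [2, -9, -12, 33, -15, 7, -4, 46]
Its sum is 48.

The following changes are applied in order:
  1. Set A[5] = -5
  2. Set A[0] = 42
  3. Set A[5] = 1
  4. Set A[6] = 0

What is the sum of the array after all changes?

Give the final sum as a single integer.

Initial sum: 48
Change 1: A[5] 7 -> -5, delta = -12, sum = 36
Change 2: A[0] 2 -> 42, delta = 40, sum = 76
Change 3: A[5] -5 -> 1, delta = 6, sum = 82
Change 4: A[6] -4 -> 0, delta = 4, sum = 86

Answer: 86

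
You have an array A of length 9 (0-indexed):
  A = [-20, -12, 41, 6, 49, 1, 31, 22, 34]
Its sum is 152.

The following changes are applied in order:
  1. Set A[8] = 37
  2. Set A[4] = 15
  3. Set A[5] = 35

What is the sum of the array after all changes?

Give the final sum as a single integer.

Answer: 155

Derivation:
Initial sum: 152
Change 1: A[8] 34 -> 37, delta = 3, sum = 155
Change 2: A[4] 49 -> 15, delta = -34, sum = 121
Change 3: A[5] 1 -> 35, delta = 34, sum = 155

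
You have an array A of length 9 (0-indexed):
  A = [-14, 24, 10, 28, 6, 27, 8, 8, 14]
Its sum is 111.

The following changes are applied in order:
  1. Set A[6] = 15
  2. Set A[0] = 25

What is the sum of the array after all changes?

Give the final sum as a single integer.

Initial sum: 111
Change 1: A[6] 8 -> 15, delta = 7, sum = 118
Change 2: A[0] -14 -> 25, delta = 39, sum = 157

Answer: 157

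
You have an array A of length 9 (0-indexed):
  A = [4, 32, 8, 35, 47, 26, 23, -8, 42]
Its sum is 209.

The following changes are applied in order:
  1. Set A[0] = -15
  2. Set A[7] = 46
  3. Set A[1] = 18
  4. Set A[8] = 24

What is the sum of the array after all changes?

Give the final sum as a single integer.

Answer: 212

Derivation:
Initial sum: 209
Change 1: A[0] 4 -> -15, delta = -19, sum = 190
Change 2: A[7] -8 -> 46, delta = 54, sum = 244
Change 3: A[1] 32 -> 18, delta = -14, sum = 230
Change 4: A[8] 42 -> 24, delta = -18, sum = 212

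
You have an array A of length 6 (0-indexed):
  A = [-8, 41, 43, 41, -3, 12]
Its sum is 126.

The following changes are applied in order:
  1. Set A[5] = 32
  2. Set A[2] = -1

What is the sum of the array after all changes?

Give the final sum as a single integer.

Answer: 102

Derivation:
Initial sum: 126
Change 1: A[5] 12 -> 32, delta = 20, sum = 146
Change 2: A[2] 43 -> -1, delta = -44, sum = 102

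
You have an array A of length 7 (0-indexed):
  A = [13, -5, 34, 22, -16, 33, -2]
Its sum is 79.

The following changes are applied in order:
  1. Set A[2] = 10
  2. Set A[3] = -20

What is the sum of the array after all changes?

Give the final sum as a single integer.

Initial sum: 79
Change 1: A[2] 34 -> 10, delta = -24, sum = 55
Change 2: A[3] 22 -> -20, delta = -42, sum = 13

Answer: 13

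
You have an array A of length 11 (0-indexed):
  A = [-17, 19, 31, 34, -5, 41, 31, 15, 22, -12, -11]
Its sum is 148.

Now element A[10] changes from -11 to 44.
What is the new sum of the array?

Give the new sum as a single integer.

Answer: 203

Derivation:
Old value at index 10: -11
New value at index 10: 44
Delta = 44 - -11 = 55
New sum = old_sum + delta = 148 + (55) = 203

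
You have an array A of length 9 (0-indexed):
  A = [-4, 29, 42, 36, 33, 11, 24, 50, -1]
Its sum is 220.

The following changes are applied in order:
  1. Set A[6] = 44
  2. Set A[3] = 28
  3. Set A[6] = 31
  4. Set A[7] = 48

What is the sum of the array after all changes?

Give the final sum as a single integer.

Initial sum: 220
Change 1: A[6] 24 -> 44, delta = 20, sum = 240
Change 2: A[3] 36 -> 28, delta = -8, sum = 232
Change 3: A[6] 44 -> 31, delta = -13, sum = 219
Change 4: A[7] 50 -> 48, delta = -2, sum = 217

Answer: 217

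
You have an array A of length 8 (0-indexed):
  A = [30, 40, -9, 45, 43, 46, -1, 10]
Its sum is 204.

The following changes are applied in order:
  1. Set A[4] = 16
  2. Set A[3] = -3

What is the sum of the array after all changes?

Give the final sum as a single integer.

Answer: 129

Derivation:
Initial sum: 204
Change 1: A[4] 43 -> 16, delta = -27, sum = 177
Change 2: A[3] 45 -> -3, delta = -48, sum = 129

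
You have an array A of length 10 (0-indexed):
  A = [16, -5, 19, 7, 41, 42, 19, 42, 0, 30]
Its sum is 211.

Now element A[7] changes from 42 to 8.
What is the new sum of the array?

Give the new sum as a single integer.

Old value at index 7: 42
New value at index 7: 8
Delta = 8 - 42 = -34
New sum = old_sum + delta = 211 + (-34) = 177

Answer: 177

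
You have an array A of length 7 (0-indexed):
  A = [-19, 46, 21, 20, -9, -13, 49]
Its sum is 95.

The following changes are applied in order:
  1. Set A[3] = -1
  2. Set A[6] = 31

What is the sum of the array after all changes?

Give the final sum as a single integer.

Initial sum: 95
Change 1: A[3] 20 -> -1, delta = -21, sum = 74
Change 2: A[6] 49 -> 31, delta = -18, sum = 56

Answer: 56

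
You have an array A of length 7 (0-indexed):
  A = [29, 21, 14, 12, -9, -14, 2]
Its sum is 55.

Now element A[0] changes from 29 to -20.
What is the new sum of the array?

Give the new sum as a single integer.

Answer: 6

Derivation:
Old value at index 0: 29
New value at index 0: -20
Delta = -20 - 29 = -49
New sum = old_sum + delta = 55 + (-49) = 6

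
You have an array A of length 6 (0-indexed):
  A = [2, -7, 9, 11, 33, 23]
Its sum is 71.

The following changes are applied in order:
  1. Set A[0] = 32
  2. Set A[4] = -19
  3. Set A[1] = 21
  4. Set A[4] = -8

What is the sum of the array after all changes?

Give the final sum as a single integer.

Initial sum: 71
Change 1: A[0] 2 -> 32, delta = 30, sum = 101
Change 2: A[4] 33 -> -19, delta = -52, sum = 49
Change 3: A[1] -7 -> 21, delta = 28, sum = 77
Change 4: A[4] -19 -> -8, delta = 11, sum = 88

Answer: 88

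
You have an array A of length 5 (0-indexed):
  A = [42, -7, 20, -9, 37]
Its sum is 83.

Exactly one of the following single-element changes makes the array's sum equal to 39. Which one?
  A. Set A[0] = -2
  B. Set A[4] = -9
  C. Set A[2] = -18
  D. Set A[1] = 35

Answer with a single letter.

Option A: A[0] 42->-2, delta=-44, new_sum=83+(-44)=39 <-- matches target
Option B: A[4] 37->-9, delta=-46, new_sum=83+(-46)=37
Option C: A[2] 20->-18, delta=-38, new_sum=83+(-38)=45
Option D: A[1] -7->35, delta=42, new_sum=83+(42)=125

Answer: A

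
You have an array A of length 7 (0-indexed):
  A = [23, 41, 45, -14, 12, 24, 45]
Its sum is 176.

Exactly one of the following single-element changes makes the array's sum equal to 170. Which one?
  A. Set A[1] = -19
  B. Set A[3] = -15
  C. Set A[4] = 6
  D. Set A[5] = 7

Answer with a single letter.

Option A: A[1] 41->-19, delta=-60, new_sum=176+(-60)=116
Option B: A[3] -14->-15, delta=-1, new_sum=176+(-1)=175
Option C: A[4] 12->6, delta=-6, new_sum=176+(-6)=170 <-- matches target
Option D: A[5] 24->7, delta=-17, new_sum=176+(-17)=159

Answer: C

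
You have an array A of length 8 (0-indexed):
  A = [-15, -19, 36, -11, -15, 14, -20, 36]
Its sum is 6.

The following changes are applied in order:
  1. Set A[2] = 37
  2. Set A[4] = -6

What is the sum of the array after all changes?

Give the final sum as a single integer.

Answer: 16

Derivation:
Initial sum: 6
Change 1: A[2] 36 -> 37, delta = 1, sum = 7
Change 2: A[4] -15 -> -6, delta = 9, sum = 16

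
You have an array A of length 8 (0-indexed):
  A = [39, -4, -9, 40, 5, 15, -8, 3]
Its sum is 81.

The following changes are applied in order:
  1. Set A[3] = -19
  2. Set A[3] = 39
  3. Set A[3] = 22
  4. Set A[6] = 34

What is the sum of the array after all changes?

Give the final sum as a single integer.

Initial sum: 81
Change 1: A[3] 40 -> -19, delta = -59, sum = 22
Change 2: A[3] -19 -> 39, delta = 58, sum = 80
Change 3: A[3] 39 -> 22, delta = -17, sum = 63
Change 4: A[6] -8 -> 34, delta = 42, sum = 105

Answer: 105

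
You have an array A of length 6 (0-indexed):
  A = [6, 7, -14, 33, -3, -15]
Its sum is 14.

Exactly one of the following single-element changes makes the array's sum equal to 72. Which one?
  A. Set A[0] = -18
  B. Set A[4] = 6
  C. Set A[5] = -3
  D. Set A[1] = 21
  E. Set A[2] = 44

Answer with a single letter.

Option A: A[0] 6->-18, delta=-24, new_sum=14+(-24)=-10
Option B: A[4] -3->6, delta=9, new_sum=14+(9)=23
Option C: A[5] -15->-3, delta=12, new_sum=14+(12)=26
Option D: A[1] 7->21, delta=14, new_sum=14+(14)=28
Option E: A[2] -14->44, delta=58, new_sum=14+(58)=72 <-- matches target

Answer: E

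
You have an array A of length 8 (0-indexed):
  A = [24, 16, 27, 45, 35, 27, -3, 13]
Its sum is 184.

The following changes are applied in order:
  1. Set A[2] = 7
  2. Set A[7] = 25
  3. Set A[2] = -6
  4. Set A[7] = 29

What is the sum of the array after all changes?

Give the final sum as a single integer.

Initial sum: 184
Change 1: A[2] 27 -> 7, delta = -20, sum = 164
Change 2: A[7] 13 -> 25, delta = 12, sum = 176
Change 3: A[2] 7 -> -6, delta = -13, sum = 163
Change 4: A[7] 25 -> 29, delta = 4, sum = 167

Answer: 167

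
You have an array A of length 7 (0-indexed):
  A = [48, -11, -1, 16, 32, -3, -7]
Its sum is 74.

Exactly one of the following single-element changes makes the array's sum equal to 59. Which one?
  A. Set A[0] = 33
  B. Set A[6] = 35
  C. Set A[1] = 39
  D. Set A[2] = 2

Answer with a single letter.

Answer: A

Derivation:
Option A: A[0] 48->33, delta=-15, new_sum=74+(-15)=59 <-- matches target
Option B: A[6] -7->35, delta=42, new_sum=74+(42)=116
Option C: A[1] -11->39, delta=50, new_sum=74+(50)=124
Option D: A[2] -1->2, delta=3, new_sum=74+(3)=77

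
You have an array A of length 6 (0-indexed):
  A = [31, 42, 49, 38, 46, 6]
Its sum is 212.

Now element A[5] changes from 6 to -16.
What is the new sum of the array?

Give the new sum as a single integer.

Old value at index 5: 6
New value at index 5: -16
Delta = -16 - 6 = -22
New sum = old_sum + delta = 212 + (-22) = 190

Answer: 190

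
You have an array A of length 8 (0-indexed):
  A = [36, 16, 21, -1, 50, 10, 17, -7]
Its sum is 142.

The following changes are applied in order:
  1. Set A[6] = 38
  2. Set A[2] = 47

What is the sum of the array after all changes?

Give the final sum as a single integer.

Initial sum: 142
Change 1: A[6] 17 -> 38, delta = 21, sum = 163
Change 2: A[2] 21 -> 47, delta = 26, sum = 189

Answer: 189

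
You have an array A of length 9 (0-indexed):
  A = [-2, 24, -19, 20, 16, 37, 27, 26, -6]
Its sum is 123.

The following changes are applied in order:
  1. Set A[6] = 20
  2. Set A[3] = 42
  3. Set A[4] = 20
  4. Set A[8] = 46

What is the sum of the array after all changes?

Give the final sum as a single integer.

Answer: 194

Derivation:
Initial sum: 123
Change 1: A[6] 27 -> 20, delta = -7, sum = 116
Change 2: A[3] 20 -> 42, delta = 22, sum = 138
Change 3: A[4] 16 -> 20, delta = 4, sum = 142
Change 4: A[8] -6 -> 46, delta = 52, sum = 194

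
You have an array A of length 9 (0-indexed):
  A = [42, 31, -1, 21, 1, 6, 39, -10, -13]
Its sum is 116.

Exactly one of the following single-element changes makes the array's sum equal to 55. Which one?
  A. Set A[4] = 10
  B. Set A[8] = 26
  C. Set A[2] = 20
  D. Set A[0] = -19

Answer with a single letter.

Option A: A[4] 1->10, delta=9, new_sum=116+(9)=125
Option B: A[8] -13->26, delta=39, new_sum=116+(39)=155
Option C: A[2] -1->20, delta=21, new_sum=116+(21)=137
Option D: A[0] 42->-19, delta=-61, new_sum=116+(-61)=55 <-- matches target

Answer: D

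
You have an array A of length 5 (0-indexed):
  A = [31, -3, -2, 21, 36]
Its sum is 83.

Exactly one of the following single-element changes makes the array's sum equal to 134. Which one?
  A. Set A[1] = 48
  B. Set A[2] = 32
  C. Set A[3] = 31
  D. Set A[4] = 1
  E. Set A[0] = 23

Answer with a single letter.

Option A: A[1] -3->48, delta=51, new_sum=83+(51)=134 <-- matches target
Option B: A[2] -2->32, delta=34, new_sum=83+(34)=117
Option C: A[3] 21->31, delta=10, new_sum=83+(10)=93
Option D: A[4] 36->1, delta=-35, new_sum=83+(-35)=48
Option E: A[0] 31->23, delta=-8, new_sum=83+(-8)=75

Answer: A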